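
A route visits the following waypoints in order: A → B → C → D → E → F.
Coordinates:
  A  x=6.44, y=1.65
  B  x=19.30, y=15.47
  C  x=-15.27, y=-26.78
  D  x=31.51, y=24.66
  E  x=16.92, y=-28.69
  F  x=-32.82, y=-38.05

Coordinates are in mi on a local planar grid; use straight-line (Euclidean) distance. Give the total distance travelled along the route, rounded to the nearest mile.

249 mi

Leg distances:
A→B: 18.9 mi  (cumulative 18.9 mi)
B→C: 54.6 mi  (cumulative 73.5 mi)
C→D: 69.5 mi  (cumulative 143.0 mi)
D→E: 55.3 mi  (cumulative 198.3 mi)
E→F: 50.6 mi  (cumulative 248.9 mi)
Total route length ≈ 249 mi.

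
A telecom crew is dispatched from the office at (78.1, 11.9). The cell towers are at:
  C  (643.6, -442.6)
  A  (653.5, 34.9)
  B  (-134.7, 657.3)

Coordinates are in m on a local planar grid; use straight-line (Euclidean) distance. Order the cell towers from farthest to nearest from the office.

Distances from the office:
C (643.6, -442.6): 725.5 m
B (-134.7, 657.3): 679.6 m
A (653.5, 34.9): 575.9 m

C, B, A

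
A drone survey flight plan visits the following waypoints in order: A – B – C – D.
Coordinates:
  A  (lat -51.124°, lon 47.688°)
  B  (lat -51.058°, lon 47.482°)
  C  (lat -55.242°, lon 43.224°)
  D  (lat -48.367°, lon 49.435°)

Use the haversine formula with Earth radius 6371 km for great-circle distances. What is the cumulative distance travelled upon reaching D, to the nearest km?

1436 km

Leg distances:
A→B: 16.2 km  (cumulative 16.2 km)
B→C: 544.8 km  (cumulative 561.0 km)
C→D: 874.9 km  (cumulative 1435.8 km)
Cumulative distance at D ≈ 1436 km.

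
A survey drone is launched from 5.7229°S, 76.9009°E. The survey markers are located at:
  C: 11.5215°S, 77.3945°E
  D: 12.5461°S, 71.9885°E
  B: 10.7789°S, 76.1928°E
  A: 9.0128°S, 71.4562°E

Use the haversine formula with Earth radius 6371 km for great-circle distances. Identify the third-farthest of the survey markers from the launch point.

Distance to each, sorted:
D: 930.7 km
A: 703.0 km
C: 647.1 km
B: 567.6 km
The third-farthest is C at 647.1 km.

C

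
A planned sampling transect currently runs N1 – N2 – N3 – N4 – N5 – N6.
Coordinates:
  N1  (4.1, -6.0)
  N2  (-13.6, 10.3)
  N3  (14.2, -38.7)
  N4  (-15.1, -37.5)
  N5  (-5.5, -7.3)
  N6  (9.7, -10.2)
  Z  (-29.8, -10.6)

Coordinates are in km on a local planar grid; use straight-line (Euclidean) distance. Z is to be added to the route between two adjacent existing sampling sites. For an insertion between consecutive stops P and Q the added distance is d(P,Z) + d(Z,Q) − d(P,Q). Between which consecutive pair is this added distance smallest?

between N2 and N3

Added distance for inserting Z between each consecutive pair:
N1–N2: 36.6 km
N2–N3: 22.3 km
N3–N4: 53.5 km
N4–N5: 23.5 km
N5–N6: 48.6 km
Smallest added distance is 22.3 km, inserting between N2 and N3.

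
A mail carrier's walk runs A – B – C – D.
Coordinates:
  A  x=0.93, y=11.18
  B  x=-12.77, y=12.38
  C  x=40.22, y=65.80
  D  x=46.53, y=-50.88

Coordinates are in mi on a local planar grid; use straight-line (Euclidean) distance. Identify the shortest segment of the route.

Leg distances:
A→B: 13.8 mi
B→C: 75.2 mi
C→D: 116.9 mi
The shortest leg is A–B at 13.8 mi.

A–B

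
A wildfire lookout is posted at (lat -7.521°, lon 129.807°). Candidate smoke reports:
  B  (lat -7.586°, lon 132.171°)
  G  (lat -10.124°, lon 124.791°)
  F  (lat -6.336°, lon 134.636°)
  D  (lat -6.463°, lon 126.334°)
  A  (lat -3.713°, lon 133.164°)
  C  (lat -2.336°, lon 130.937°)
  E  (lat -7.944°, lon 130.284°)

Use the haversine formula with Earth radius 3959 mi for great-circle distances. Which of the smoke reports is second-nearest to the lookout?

Distance to each, sorted:
E: 43.8 mi
B: 162.0 mi
D: 249.2 mi
F: 341.2 mi
A: 350.0 mi
C: 366.6 mi
G: 386.8 mi
The second-nearest is B at 162.0 mi.

B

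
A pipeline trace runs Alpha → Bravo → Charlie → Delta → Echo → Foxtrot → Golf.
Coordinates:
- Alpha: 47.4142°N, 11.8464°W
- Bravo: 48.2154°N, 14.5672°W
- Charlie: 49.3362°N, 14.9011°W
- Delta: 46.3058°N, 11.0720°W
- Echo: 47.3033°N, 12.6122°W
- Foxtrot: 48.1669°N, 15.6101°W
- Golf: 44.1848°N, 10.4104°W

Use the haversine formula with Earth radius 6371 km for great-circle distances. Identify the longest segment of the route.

Foxtrot–Golf

Leg distances:
Alpha→Bravo: 221.8 km
Bravo→Charlie: 127.0 km
Charlie→Delta: 441.8 km
Delta→Echo: 161.4 km
Echo→Foxtrot: 243.9 km
Foxtrot→Golf: 596.7 km
The longest leg is Foxtrot–Golf at 596.7 km.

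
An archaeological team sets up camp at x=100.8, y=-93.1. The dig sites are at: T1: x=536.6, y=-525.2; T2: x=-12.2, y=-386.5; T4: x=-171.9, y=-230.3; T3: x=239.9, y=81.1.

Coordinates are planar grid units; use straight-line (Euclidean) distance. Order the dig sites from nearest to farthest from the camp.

Computing each straight-line distance from x=100.8, y=-93.1:
T3 x=239.9, y=81.1: 222.9
T4 x=-171.9, y=-230.3: 305.3
T2 x=-12.2, y=-386.5: 314.4
T1 x=536.6, y=-525.2: 613.7

T3, T4, T2, T1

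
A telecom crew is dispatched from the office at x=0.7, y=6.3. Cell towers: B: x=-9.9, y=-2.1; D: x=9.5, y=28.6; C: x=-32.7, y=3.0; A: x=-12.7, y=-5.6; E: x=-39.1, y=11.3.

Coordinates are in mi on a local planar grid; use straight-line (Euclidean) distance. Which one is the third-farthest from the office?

Distances from the office (x=0.7, y=6.3):
E: 40.1 mi
C: 33.6 mi
D: 24.0 mi
A: 17.9 mi
B: 13.5 mi
The third-farthest is D at 24.0 mi.

D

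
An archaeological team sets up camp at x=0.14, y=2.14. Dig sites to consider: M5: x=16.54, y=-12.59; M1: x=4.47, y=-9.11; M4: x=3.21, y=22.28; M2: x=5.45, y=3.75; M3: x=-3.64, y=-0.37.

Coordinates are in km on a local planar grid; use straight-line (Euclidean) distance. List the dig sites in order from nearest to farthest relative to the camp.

Distance from the camp at x=0.14, y=2.14 to each:
M3 x=-3.64, y=-0.37: 4.5 km
M2 x=5.45, y=3.75: 5.5 km
M1 x=4.47, y=-9.11: 12.1 km
M4 x=3.21, y=22.28: 20.4 km
M5 x=16.54, y=-12.59: 22.0 km

M3, M2, M1, M4, M5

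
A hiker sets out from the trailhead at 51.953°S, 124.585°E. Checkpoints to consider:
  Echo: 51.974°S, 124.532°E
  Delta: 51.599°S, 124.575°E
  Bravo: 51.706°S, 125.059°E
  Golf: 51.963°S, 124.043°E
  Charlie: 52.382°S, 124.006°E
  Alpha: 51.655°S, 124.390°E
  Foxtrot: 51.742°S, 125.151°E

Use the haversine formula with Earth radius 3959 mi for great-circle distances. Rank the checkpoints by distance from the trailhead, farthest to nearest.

Charlie, Foxtrot, Bravo, Delta, Golf, Alpha, Echo

Distance from the trailhead at 51.953°S, 124.585°E to each:
Charlie 52.382°S, 124.006°E: 38.5 mi
Foxtrot 51.742°S, 125.151°E: 28.2 mi
Bravo 51.706°S, 125.059°E: 26.5 mi
Delta 51.599°S, 124.575°E: 24.5 mi
Golf 51.963°S, 124.043°E: 23.1 mi
Alpha 51.655°S, 124.390°E: 22.2 mi
Echo 51.974°S, 124.532°E: 2.7 mi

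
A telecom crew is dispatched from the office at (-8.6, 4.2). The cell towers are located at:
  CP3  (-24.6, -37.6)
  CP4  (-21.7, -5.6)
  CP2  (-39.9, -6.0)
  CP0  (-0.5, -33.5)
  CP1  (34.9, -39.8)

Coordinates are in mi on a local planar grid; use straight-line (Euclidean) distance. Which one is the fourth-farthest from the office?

Distances from the office ((-8.6, 4.2)):
CP1: 61.9 mi
CP3: 44.8 mi
CP0: 38.6 mi
CP2: 32.9 mi
CP4: 16.4 mi
The fourth-farthest is CP2 at 32.9 mi.

CP2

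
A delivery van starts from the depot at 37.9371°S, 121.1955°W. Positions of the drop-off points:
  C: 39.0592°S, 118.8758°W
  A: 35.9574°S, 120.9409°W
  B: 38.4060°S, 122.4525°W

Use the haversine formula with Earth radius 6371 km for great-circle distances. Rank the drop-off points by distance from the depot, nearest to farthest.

B, A, C

Distance from the depot at 37.9371°S, 121.1955°W to each:
B 38.4060°S, 122.4525°W: 121.6 km
A 35.9574°S, 120.9409°W: 221.3 km
C 39.0592°S, 118.8758°W: 237.3 km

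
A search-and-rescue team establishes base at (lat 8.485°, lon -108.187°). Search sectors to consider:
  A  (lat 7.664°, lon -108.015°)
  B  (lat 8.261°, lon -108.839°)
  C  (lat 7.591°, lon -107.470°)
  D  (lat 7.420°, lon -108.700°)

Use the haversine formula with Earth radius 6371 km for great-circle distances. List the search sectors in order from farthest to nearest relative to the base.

D, C, A, B

Computing each great-circle distance from (lat 8.485°, lon -108.187°):
D (lat 7.420°, lon -108.700°): 131.2 km
C (lat 7.591°, lon -107.470°): 126.9 km
A (lat 7.664°, lon -108.015°): 93.2 km
B (lat 8.261°, lon -108.839°): 75.9 km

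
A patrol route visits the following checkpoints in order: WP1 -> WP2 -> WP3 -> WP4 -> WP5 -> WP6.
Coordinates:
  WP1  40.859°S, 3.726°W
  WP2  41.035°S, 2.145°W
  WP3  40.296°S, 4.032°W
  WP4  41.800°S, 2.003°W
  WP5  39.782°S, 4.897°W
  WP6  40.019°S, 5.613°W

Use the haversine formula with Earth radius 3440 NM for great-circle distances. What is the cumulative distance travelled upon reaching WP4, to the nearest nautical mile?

298 NM

Leg distances:
WP1→WP2: 72.5 NM  (cumulative 72.5 NM)
WP2→WP3: 96.7 NM  (cumulative 169.2 NM)
WP3→WP4: 128.8 NM  (cumulative 298.0 NM)
Cumulative distance at WP4 ≈ 298 NM.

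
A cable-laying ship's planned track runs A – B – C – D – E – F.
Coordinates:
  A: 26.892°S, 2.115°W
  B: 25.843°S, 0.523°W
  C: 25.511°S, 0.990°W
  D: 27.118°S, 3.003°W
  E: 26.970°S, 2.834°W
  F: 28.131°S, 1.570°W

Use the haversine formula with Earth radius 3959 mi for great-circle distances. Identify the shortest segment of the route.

D–E

Leg distances:
A→B: 122.3 mi
B→C: 37.0 mi
C→D: 167.0 mi
D→E: 14.6 mi
E→F: 111.5 mi
The shortest leg is D–E at 14.6 mi.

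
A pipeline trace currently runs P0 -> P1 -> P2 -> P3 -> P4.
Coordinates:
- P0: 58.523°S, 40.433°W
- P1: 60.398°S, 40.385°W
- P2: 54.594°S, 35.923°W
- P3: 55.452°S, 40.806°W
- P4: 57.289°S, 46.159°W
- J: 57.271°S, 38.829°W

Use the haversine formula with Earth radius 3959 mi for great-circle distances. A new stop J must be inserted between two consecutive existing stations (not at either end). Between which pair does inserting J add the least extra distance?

between P1 and P2

Added distance for inserting J between each consecutive pair:
P0–P1: 198.2 mi
P1–P2: 5.9 mi
P2–P3: 160.9 mi
P3–P4: 179.5 mi
Smallest added distance is 5.9 mi, inserting between P1 and P2.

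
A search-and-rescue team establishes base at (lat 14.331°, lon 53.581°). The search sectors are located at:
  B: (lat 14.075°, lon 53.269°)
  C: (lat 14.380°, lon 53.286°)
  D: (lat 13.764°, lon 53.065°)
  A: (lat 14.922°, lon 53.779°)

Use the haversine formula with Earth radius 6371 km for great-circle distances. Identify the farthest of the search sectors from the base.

D

Distance to each, sorted:
D: 84.1 km
A: 69.1 km
B: 44.1 km
C: 32.2 km
The farthest is D at 84.1 km.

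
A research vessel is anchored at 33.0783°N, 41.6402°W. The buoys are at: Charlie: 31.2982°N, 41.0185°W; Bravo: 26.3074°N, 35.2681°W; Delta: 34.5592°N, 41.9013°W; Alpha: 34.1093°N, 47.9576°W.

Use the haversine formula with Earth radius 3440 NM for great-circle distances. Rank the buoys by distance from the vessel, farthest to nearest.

Bravo, Alpha, Charlie, Delta

Distances from the vessel:
Bravo 26.3074°N, 35.2681°W: 524.8 NM
Alpha 34.1093°N, 47.9576°W: 321.9 NM
Charlie 31.2982°N, 41.0185°W: 111.4 NM
Delta 34.5592°N, 41.9013°W: 89.9 NM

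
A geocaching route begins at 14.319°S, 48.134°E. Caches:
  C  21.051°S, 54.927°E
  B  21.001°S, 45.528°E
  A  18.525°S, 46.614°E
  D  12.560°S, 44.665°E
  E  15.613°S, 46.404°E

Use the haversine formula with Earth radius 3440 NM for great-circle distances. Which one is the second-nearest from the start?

Distance to each, sorted:
E: 126.9 NM
D: 228.4 NM
A: 267.3 NM
B: 428.0 NM
C: 560.5 NM
The second-nearest is D at 228.4 NM.

D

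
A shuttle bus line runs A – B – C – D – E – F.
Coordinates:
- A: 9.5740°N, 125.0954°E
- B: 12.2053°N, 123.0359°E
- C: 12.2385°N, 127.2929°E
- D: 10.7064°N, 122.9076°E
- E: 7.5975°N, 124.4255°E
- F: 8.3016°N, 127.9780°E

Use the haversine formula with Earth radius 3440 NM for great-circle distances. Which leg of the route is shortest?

A–B

Leg distances:
A→B: 199.2 NM
B→C: 249.8 NM
C→D: 273.9 NM
D→E: 207.2 NM
E→F: 215.4 NM
The shortest leg is A–B at 199.2 NM.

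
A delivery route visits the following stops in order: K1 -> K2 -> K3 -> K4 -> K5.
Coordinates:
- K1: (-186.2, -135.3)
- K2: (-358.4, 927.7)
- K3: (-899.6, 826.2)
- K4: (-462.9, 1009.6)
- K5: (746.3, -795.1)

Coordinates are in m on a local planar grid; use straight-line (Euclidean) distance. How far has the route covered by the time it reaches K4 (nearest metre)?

Leg distances:
K1→K2: 1076.9 m  (cumulative 1076.9 m)
K2→K3: 550.6 m  (cumulative 1627.5 m)
K3→K4: 473.6 m  (cumulative 2101.1 m)
Cumulative distance at K4 ≈ 2101 m.

2101 m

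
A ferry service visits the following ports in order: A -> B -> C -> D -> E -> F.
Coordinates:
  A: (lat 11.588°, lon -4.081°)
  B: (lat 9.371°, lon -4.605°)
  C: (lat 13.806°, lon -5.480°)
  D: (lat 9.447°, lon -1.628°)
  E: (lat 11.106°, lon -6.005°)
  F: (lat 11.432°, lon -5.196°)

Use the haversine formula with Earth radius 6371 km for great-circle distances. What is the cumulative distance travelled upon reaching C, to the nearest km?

755 km

Leg distances:
A→B: 253.1 km  (cumulative 253.1 km)
B→C: 502.3 km  (cumulative 755.4 km)
Cumulative distance at C ≈ 755 km.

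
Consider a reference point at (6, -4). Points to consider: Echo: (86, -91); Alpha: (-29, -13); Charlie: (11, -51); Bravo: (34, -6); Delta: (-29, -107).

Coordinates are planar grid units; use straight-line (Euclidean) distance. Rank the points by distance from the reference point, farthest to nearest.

Distances from the reference point:
Echo (86, -91): 118.2
Delta (-29, -107): 108.8
Charlie (11, -51): 47.3
Alpha (-29, -13): 36.1
Bravo (34, -6): 28.1

Echo, Delta, Charlie, Alpha, Bravo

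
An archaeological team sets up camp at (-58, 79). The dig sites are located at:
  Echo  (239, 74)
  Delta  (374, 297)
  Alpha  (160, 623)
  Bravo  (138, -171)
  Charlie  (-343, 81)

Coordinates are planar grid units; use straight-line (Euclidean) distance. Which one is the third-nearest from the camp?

Distances from the camp ((-58, 79)):
Charlie: 285.0
Echo: 297.0
Bravo: 317.7
Delta: 483.9
Alpha: 586.1
The third-nearest is Bravo at 317.7.

Bravo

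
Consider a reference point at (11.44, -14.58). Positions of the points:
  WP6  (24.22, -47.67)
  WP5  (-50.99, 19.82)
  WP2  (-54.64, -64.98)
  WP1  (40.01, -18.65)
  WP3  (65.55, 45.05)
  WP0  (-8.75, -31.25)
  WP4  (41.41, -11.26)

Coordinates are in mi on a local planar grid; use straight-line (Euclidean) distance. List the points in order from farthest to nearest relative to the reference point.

Distances from the reference point:
WP2 (-54.64, -64.98): 83.1 mi
WP3 (65.55, 45.05): 80.5 mi
WP5 (-50.99, 19.82): 71.3 mi
WP6 (24.22, -47.67): 35.5 mi
WP4 (41.41, -11.26): 30.2 mi
WP1 (40.01, -18.65): 28.9 mi
WP0 (-8.75, -31.25): 26.2 mi

WP2, WP3, WP5, WP6, WP4, WP1, WP0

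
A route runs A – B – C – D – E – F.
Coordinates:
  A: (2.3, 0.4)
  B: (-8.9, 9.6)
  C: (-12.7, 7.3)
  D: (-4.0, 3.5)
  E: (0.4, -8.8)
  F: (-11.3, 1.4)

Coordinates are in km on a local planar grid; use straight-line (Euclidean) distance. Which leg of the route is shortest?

B–C

Leg distances:
A→B: 14.5 km
B→C: 4.4 km
C→D: 9.5 km
D→E: 13.1 km
E→F: 15.5 km
The shortest leg is B–C at 4.4 km.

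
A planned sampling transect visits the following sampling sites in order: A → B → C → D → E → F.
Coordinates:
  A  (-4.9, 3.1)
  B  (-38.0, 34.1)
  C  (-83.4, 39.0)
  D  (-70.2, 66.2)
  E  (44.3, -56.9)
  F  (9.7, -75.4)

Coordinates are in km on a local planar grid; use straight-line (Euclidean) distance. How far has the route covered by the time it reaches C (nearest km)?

91 km

Leg distances:
A→B: 45.3 km  (cumulative 45.3 km)
B→C: 45.7 km  (cumulative 91.0 km)
Cumulative distance at C ≈ 91 km.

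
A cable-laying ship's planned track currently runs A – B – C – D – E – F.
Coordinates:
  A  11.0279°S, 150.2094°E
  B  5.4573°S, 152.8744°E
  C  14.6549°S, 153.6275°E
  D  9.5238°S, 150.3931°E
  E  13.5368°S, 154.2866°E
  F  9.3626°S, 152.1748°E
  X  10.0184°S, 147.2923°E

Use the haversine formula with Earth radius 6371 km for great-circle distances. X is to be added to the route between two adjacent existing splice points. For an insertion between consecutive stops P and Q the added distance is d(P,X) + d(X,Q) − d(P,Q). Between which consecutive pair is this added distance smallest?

Added distance for inserting X between each consecutive pair:
A–B: 449.8 km
B–C: 630.7 km
C–D: 533.7 km
D–E: 584.5 km
E–F: 877.9 km
Smallest added distance is 449.8 km, inserting between A and B.

between A and B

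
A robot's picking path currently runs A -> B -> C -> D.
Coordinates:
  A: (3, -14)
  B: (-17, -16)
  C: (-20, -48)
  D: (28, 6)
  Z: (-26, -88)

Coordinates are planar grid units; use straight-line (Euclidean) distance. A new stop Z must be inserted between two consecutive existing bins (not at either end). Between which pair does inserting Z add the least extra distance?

between C and D

Added distance for inserting Z between each consecutive pair:
A–B: 131.9
B–C: 80.9
C–D: 76.6
Smallest added distance is 76.6, inserting between C and D.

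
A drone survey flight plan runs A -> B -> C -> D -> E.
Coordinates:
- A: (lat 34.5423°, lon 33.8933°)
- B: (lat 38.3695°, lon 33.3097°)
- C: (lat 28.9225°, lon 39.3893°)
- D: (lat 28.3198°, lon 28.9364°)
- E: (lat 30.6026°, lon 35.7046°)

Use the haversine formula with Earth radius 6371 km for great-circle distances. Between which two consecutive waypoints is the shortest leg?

Leg distances:
A→B: 428.8 km
B→C: 1191.0 km
C→D: 1022.1 km
D→E: 702.6 km
The shortest leg is A–B at 428.8 km.

A–B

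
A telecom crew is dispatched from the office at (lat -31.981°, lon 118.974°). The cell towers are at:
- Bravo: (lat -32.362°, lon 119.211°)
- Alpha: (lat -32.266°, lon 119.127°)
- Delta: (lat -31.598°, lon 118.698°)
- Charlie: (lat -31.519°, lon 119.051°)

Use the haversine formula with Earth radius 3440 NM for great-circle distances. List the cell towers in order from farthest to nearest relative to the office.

Distance from the office at (lat -31.981°, lon 118.974°) to each:
Charlie (lat -31.519°, lon 119.051°): 28.0 NM
Delta (lat -31.598°, lon 118.698°): 27.0 NM
Bravo (lat -32.362°, lon 119.211°): 25.9 NM
Alpha (lat -32.266°, lon 119.127°): 18.8 NM

Charlie, Delta, Bravo, Alpha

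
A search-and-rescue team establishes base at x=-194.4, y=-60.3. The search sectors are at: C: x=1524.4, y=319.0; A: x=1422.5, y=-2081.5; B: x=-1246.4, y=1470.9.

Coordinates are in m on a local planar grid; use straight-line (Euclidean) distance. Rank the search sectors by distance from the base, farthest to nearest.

Distance from the base at x=-194.4, y=-60.3 to each:
A x=1422.5, y=-2081.5: 2588.4 m
B x=-1246.4, y=1470.9: 1857.8 m
C x=1524.4, y=319.0: 1760.2 m

A, B, C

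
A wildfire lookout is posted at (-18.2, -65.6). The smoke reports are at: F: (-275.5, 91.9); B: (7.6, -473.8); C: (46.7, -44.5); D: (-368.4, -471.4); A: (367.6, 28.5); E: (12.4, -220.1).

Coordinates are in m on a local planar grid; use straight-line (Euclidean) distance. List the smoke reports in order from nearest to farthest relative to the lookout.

C, E, F, A, B, D

Distance from the lookout at (-18.2, -65.6) to each:
C (46.7, -44.5): 68.2 m
E (12.4, -220.1): 157.5 m
F (-275.5, 91.9): 301.7 m
A (367.6, 28.5): 397.1 m
B (7.6, -473.8): 409.0 m
D (-368.4, -471.4): 536.0 m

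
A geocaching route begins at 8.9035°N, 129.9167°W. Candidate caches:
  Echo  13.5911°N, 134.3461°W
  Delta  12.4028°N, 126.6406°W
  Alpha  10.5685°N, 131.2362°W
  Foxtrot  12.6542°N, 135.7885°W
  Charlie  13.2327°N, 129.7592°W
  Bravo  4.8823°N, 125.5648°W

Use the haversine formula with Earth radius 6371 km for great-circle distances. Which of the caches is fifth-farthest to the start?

Charlie

Distance to each, sorted:
Foxtrot: 765.0 km
Echo: 710.6 km
Bravo: 656.2 km
Delta: 528.7 km
Charlie: 481.7 km
Alpha: 234.9 km
The fifth-farthest is Charlie at 481.7 km.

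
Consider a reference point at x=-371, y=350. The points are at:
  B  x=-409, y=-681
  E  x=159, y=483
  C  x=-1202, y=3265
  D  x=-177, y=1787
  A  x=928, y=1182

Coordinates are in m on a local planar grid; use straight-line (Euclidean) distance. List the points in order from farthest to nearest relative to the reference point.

C, A, D, B, E

Computing each straight-line distance from x=-371, y=350:
C x=-1202, y=3265: 3031.1 m
A x=928, y=1182: 1542.6 m
D x=-177, y=1787: 1450.0 m
B x=-409, y=-681: 1031.7 m
E x=159, y=483: 546.4 m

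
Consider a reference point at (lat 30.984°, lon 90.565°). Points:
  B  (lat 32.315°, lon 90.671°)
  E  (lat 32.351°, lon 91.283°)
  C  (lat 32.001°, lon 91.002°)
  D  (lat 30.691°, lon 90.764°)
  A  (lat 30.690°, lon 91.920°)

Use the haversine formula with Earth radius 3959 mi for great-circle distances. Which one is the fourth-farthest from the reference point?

C

Distance to each, sorted:
E: 103.5 mi
B: 92.2 mi
A: 82.9 mi
C: 74.8 mi
D: 23.4 mi
The fourth-farthest is C at 74.8 mi.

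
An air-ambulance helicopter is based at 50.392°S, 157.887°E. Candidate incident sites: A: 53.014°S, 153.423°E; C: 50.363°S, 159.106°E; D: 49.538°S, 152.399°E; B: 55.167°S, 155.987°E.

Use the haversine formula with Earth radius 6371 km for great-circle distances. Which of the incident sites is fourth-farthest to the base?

Distance to each, sorted:
B: 546.1 km
A: 423.7 km
D: 403.8 km
C: 86.5 km
The fourth-farthest is C at 86.5 km.

C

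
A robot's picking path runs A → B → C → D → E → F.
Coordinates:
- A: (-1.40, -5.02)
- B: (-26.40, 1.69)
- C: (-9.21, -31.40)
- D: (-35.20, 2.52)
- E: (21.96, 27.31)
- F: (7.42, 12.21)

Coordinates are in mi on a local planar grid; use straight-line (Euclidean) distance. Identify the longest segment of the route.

D–E

Leg distances:
A→B: 25.9 mi
B→C: 37.3 mi
C→D: 42.7 mi
D→E: 62.3 mi
E→F: 21.0 mi
The longest leg is D–E at 62.3 mi.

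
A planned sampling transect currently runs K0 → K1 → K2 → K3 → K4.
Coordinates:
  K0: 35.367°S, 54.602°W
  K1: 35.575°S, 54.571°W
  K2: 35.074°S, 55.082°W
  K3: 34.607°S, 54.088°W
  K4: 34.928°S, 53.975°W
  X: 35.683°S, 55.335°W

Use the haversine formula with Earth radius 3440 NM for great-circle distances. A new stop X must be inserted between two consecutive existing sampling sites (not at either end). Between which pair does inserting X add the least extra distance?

Added distance for inserting X between each consecutive pair:
K0–K1: 65.8 NM
K1–K2: 37.3 NM
K2–K3: 71.2 NM
K3–K4: 149.5 NM
Smallest added distance is 37.3 NM, inserting between K1 and K2.

between K1 and K2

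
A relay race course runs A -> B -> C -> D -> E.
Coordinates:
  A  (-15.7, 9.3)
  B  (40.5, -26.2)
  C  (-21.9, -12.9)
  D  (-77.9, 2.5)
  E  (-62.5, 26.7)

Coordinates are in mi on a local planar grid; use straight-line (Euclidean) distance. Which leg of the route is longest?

Leg distances:
A→B: 66.5 mi
B→C: 63.8 mi
C→D: 58.1 mi
D→E: 28.7 mi
The longest leg is A–B at 66.5 mi.

A–B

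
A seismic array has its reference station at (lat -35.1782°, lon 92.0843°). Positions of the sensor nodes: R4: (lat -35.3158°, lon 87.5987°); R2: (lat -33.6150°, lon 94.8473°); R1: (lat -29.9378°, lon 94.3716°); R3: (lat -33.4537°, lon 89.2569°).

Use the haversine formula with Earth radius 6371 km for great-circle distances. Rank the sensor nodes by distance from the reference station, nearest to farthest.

Distances from the reference station:
R2 (lat -33.6150°, lon 94.8473°): 307.4 km
R3 (lat -33.4537°, lon 89.2569°): 322.8 km
R4 (lat -35.3158°, lon 87.5987°): 407.6 km
R1 (lat -29.9378°, lon 94.3716°): 620.8 km

R2, R3, R4, R1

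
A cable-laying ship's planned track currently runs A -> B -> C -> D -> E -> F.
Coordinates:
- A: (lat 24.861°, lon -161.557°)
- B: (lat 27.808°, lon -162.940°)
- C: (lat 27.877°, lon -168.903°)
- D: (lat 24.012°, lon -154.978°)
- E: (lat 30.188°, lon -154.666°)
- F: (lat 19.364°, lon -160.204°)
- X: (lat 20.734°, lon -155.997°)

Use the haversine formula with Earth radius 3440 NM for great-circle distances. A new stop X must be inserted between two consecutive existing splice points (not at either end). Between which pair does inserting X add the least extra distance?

between E and F

Added distance for inserting X between each consecutive pair:
A–B: 772.7 NM
B–C: 1078.4 NM
C–D: 243.9 NM
D–E: 405.8 NM
E–F: 107.0 NM
Smallest added distance is 107.0 NM, inserting between E and F.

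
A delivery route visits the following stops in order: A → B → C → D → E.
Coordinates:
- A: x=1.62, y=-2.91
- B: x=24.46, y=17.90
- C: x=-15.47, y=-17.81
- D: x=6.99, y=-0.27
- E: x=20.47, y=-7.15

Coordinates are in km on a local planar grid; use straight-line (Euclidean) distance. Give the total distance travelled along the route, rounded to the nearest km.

Leg distances:
A→B: 30.9 km  (cumulative 30.9 km)
B→C: 53.6 km  (cumulative 84.5 km)
C→D: 28.5 km  (cumulative 113.0 km)
D→E: 15.1 km  (cumulative 128.1 km)
Total route length ≈ 128 km.

128 km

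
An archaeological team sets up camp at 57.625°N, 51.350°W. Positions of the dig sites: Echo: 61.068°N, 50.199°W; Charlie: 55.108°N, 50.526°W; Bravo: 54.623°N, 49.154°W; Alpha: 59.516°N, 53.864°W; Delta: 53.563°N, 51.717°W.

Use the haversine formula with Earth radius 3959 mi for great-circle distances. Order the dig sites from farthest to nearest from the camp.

Computing each great-circle distance from 57.625°N, 51.350°W:
Delta 53.563°N, 51.717°W: 281.0 mi
Echo 61.068°N, 50.199°W: 241.3 mi
Bravo 54.623°N, 49.154°W: 224.0 mi
Charlie 55.108°N, 50.526°W: 176.8 mi
Alpha 59.516°N, 53.864°W: 159.0 mi

Delta, Echo, Bravo, Charlie, Alpha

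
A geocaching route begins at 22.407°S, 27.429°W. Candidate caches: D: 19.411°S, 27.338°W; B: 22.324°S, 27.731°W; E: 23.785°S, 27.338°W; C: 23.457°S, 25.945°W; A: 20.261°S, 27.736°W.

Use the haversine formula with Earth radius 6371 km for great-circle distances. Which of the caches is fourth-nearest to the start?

A

Distances from the start (22.407°S, 27.429°W):
B: 32.4 km
E: 153.5 km
C: 191.6 km
A: 240.7 km
D: 333.3 km
The fourth-nearest is A at 240.7 km.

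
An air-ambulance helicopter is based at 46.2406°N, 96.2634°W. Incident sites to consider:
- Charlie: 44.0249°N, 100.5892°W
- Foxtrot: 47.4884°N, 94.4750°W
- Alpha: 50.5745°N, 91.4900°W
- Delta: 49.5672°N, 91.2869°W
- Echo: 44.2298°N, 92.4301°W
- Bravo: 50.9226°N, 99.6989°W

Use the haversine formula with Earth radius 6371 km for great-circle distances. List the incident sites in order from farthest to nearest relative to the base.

Alpha, Bravo, Delta, Charlie, Echo, Foxtrot

Distance from the base at 46.2406°N, 96.2634°W to each:
Alpha 50.5745°N, 91.4900°W: 596.7 km
Bravo 50.9226°N, 99.6989°W: 578.6 km
Delta 49.5672°N, 91.2869°W: 523.7 km
Charlie 44.0249°N, 100.5892°W: 419.2 km
Echo 44.2298°N, 92.4301°W: 374.2 km
Foxtrot 47.4884°N, 94.4750°W: 194.3 km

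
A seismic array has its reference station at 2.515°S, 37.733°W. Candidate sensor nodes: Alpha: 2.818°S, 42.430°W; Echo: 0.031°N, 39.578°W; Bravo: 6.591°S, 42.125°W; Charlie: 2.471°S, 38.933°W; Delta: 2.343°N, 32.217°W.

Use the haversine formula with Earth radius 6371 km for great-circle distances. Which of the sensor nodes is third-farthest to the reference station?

Alpha

Distance to each, sorted:
Delta: 817.2 km
Bravo: 665.1 km
Alpha: 522.8 km
Echo: 349.6 km
Charlie: 133.4 km
The third-farthest is Alpha at 522.8 km.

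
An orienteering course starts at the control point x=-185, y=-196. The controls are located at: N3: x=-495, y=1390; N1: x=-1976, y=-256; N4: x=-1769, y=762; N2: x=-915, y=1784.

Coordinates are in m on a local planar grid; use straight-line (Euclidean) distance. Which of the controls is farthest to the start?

Distance to each, sorted:
N2: 2110.3 m
N4: 1851.2 m
N1: 1792.0 m
N3: 1616.0 m
The farthest is N2 at 2110.3 m.

N2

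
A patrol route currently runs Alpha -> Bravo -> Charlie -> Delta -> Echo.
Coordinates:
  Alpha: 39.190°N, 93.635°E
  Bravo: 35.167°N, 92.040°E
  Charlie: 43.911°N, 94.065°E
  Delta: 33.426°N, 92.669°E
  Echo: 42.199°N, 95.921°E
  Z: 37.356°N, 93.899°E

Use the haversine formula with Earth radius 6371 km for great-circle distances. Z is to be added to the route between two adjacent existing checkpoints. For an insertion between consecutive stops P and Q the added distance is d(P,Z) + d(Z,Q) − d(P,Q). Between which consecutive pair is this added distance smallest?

between Delta and Echo

Added distance for inserting Z between each consecutive pair:
Alpha–Bravo: 31.1 km
Bravo–Charlie: 36.4 km
Charlie–Delta: 7.9 km
Delta–Echo: 0.2 km
Smallest added distance is 0.2 km, inserting between Delta and Echo.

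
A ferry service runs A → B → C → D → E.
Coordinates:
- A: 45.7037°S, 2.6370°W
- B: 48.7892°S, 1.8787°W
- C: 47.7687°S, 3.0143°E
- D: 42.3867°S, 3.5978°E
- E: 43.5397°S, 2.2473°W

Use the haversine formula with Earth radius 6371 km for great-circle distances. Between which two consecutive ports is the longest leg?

C–D

Leg distances:
A→B: 347.8 km
B→C: 379.4 km
C→D: 600.2 km
D→E: 492.5 km
The longest leg is C–D at 600.2 km.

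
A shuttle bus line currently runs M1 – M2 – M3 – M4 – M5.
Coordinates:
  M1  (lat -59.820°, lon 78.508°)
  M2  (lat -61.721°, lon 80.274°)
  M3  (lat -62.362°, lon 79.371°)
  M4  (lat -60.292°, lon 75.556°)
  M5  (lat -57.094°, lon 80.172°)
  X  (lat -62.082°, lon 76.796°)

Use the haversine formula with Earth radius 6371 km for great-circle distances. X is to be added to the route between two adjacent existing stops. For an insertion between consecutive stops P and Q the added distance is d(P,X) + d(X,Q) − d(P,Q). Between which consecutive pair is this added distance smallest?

between M3 and M4

Added distance for inserting X between each consecutive pair:
M1–M2: 222.3 km
M2–M3: 238.1 km
M3–M4: 39.7 km
M4–M5: 351.6 km
Smallest added distance is 39.7 km, inserting between M3 and M4.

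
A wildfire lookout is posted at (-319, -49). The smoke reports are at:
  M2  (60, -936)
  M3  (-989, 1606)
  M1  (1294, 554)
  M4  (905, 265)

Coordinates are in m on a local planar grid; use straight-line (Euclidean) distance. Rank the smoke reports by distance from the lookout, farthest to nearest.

M3, M1, M4, M2

Computing each straight-line distance from (-319, -49):
M3 (-989, 1606): 1785.5 m
M1 (1294, 554): 1722.0 m
M4 (905, 265): 1263.6 m
M2 (60, -936): 964.6 m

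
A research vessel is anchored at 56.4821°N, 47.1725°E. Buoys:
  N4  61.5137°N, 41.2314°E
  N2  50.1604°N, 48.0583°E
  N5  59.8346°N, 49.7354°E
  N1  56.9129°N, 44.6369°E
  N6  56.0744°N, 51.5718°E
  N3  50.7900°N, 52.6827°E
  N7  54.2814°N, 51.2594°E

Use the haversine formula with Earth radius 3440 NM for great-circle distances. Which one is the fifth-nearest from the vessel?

Distance to each, sorted:
N1: 87.5 NM
N6: 148.6 NM
N7: 192.0 NM
N5: 217.0 NM
N4: 353.3 NM
N2: 380.9 NM
N3: 393.8 NM
The fifth-nearest is N4 at 353.3 NM.

N4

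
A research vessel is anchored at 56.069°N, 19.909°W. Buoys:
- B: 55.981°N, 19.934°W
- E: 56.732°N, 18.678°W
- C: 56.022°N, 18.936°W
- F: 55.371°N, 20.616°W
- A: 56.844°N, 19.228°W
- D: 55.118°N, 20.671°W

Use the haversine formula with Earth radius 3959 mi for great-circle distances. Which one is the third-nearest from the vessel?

Distance to each, sorted:
B: 6.2 mi
C: 37.7 mi
F: 55.5 mi
A: 59.5 mi
E: 65.7 mi
D: 72.1 mi
The third-nearest is F at 55.5 mi.

F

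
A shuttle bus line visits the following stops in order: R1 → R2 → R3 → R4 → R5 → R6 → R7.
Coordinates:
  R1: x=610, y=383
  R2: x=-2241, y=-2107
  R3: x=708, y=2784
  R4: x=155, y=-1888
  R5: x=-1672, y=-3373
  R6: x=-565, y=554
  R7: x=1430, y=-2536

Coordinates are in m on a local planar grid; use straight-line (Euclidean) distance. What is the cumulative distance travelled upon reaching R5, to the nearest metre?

Leg distances:
R1→R2: 3785.3 m  (cumulative 3785.3 m)
R2→R3: 5711.3 m  (cumulative 9496.5 m)
R3→R4: 4704.6 m  (cumulative 14201.1 m)
R4→R5: 2354.4 m  (cumulative 16555.5 m)
Cumulative distance at R5 ≈ 16556 m.

16556 m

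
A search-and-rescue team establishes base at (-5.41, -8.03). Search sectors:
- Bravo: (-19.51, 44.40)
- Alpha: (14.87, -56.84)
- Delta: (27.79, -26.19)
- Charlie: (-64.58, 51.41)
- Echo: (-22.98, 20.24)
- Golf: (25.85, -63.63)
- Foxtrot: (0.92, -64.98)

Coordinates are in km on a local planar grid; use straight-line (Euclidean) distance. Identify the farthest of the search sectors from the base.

Distance to each, sorted:
Charlie: 83.9 km
Golf: 63.8 km
Foxtrot: 57.3 km
Bravo: 54.3 km
Alpha: 52.9 km
Delta: 37.8 km
Echo: 33.3 km
The farthest is Charlie at 83.9 km.

Charlie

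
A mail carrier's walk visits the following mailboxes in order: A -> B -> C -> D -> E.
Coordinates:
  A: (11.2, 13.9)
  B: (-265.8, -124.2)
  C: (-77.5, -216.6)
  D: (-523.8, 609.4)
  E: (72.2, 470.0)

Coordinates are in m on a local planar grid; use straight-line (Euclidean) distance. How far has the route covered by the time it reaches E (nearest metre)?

Leg distances:
A→B: 309.5 m  (cumulative 309.5 m)
B→C: 209.7 m  (cumulative 519.3 m)
C→D: 938.9 m  (cumulative 1458.1 m)
D→E: 612.1 m  (cumulative 2070.2 m)
Cumulative distance at E ≈ 2070 m.

2070 m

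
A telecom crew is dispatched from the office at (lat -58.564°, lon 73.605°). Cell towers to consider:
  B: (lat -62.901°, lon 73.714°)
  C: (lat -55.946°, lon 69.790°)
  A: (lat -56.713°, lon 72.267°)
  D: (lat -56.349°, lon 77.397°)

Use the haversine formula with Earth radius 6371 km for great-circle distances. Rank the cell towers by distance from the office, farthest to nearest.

B, C, D, A

Distances from the office:
B (lat -62.901°, lon 73.714°): 482.3 km
C (lat -55.946°, lon 69.790°): 370.5 km
D (lat -56.349°, lon 77.397°): 334.7 km
A (lat -56.713°, lon 72.267°): 220.7 km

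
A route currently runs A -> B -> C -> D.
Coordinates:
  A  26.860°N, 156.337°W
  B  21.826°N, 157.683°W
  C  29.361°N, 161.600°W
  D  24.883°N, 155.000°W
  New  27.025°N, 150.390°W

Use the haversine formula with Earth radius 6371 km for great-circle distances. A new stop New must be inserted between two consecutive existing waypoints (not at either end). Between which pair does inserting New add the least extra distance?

Added distance for inserting New between each consecutive pair:
A–B: 951.0 km
B–C: 1140.6 km
C–D: 826.1 km
Smallest added distance is 826.1 km, inserting between C and D.

between C and D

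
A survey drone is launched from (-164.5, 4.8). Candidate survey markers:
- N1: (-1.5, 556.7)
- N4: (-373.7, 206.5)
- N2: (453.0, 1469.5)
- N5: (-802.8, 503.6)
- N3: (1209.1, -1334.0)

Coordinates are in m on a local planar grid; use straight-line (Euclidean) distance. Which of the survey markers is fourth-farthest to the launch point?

Distance to each, sorted:
N3: 1918.1 m
N2: 1589.5 m
N5: 810.1 m
N1: 575.5 m
N4: 290.6 m
The fourth-farthest is N1 at 575.5 m.

N1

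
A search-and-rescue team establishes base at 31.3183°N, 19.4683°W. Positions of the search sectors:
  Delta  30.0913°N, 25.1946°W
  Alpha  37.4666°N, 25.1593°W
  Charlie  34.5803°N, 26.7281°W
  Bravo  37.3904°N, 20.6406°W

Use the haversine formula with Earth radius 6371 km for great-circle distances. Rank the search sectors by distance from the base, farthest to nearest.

Alpha, Charlie, Bravo, Delta

Computing each great-circle distance from 31.3183°N, 19.4683°W:
Alpha 37.4666°N, 25.1593°W: 859.9 km
Charlie 34.5803°N, 26.7281°W: 768.1 km
Bravo 37.3904°N, 20.6406°W: 683.7 km
Delta 30.0913°N, 25.1946°W: 564.1 km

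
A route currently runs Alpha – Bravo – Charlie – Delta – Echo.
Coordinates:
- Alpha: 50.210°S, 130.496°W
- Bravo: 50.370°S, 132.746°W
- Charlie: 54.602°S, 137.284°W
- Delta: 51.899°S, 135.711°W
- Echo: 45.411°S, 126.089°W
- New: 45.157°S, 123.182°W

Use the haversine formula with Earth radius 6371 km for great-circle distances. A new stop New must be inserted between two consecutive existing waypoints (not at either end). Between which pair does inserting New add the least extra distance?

between Delta and Echo

Added distance for inserting New between each consecutive pair:
Alpha–Bravo: 1542.1 km
Bravo–Charlie: 1809.5 km
Charlie–Delta: 2320.0 km
Delta–Echo: 406.8 km
Smallest added distance is 406.8 km, inserting between Delta and Echo.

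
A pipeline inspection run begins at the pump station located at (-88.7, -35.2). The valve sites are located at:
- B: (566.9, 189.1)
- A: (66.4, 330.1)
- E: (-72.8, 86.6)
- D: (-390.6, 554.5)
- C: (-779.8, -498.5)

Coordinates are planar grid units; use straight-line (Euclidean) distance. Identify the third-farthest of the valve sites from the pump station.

D

Distance to each, sorted:
C: 832.0
B: 692.9
D: 662.5
A: 396.9
E: 122.8
The third-farthest is D at 662.5.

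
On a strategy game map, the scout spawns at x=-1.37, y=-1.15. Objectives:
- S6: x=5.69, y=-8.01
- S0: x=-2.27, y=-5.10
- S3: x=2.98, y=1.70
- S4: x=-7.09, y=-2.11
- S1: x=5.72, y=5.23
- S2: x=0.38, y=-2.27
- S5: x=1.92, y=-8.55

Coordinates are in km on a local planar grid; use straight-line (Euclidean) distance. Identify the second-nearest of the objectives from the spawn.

Distance to each, sorted:
S2: 2.1 km
S0: 4.1 km
S3: 5.2 km
S4: 5.8 km
S5: 8.1 km
S1: 9.5 km
S6: 9.8 km
The second-nearest is S0 at 4.1 km.

S0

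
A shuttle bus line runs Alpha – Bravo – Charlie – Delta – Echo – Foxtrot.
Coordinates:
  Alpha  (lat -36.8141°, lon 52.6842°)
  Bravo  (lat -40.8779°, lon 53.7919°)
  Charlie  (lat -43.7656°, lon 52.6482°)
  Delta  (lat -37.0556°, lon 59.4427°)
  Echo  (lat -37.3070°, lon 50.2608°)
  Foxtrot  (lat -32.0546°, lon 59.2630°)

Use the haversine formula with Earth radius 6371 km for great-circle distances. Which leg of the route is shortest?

Bravo–Charlie

Leg distances:
Alpha→Bravo: 461.9 km
Bravo→Charlie: 334.6 km
Charlie→Delta: 941.4 km
Delta→Echo: 813.6 km
Echo→Foxtrot: 1008.5 km
The shortest leg is Bravo–Charlie at 334.6 km.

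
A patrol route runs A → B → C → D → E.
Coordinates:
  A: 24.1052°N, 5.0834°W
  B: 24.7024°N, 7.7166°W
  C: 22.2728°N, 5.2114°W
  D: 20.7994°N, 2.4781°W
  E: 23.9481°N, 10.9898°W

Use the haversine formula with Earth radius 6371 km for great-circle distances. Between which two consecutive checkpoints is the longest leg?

D–E

Leg distances:
A→B: 274.8 km
B→C: 371.8 km
C→D: 326.7 km
D→E: 942.4 km
The longest leg is D–E at 942.4 km.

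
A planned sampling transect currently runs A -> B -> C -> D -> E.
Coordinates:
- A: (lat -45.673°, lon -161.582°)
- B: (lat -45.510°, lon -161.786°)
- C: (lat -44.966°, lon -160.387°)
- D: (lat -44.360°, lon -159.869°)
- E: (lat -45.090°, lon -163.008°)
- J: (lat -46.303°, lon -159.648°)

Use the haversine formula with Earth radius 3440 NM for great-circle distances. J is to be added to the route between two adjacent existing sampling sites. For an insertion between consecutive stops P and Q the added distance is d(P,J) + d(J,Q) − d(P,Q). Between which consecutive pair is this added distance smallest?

between B and C

Added distance for inserting J between each consecutive pair:
A–B: 177.3 NM
B–C: 119.7 NM
C–D: 160.5 NM
D–E: 134.7 NM
Smallest added distance is 119.7 NM, inserting between B and C.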